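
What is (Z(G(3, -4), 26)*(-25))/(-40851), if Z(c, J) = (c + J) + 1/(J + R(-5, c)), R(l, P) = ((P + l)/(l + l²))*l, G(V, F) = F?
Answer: 20750/1538721 ≈ 0.013485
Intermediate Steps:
R(l, P) = l*(P + l)/(l + l²) (R(l, P) = ((P + l)/(l + l²))*l = l*(P + l)/(l + l²))
Z(c, J) = J + c + 1/(5/4 + J - c/4) (Z(c, J) = (c + J) + 1/(J + (c - 5)/(1 - 5)) = (J + c) + 1/(J + (-5 + c)/(-4)) = (J + c) + 1/(J - (-5 + c)/4) = (J + c) + 1/(J + (5/4 - c/4)) = (J + c) + 1/(5/4 + J - c/4) = J + c + 1/(5/4 + J - c/4))
(Z(G(3, -4), 26)*(-25))/(-40851) = (((4 + 4*26² + 26*(5 - 1*(-4)) - 4*(5 - 1*(-4)) + 4*26*(-4))/(5 - 1*(-4) + 4*26))*(-25))/(-40851) = (((4 + 4*676 + 26*(5 + 4) - 4*(5 + 4) - 416)/(5 + 4 + 104))*(-25))*(-1/40851) = (((4 + 2704 + 26*9 - 4*9 - 416)/113)*(-25))*(-1/40851) = (((4 + 2704 + 234 - 36 - 416)/113)*(-25))*(-1/40851) = (((1/113)*2490)*(-25))*(-1/40851) = ((2490/113)*(-25))*(-1/40851) = -62250/113*(-1/40851) = 20750/1538721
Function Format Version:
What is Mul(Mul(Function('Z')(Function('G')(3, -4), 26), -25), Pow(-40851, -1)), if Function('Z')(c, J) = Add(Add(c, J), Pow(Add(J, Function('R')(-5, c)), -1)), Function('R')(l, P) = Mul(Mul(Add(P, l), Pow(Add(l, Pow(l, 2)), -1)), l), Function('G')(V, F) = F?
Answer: Rational(20750, 1538721) ≈ 0.013485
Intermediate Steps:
Function('R')(l, P) = Mul(l, Pow(Add(l, Pow(l, 2)), -1), Add(P, l)) (Function('R')(l, P) = Mul(Mul(Pow(Add(l, Pow(l, 2)), -1), Add(P, l)), l) = Mul(l, Pow(Add(l, Pow(l, 2)), -1), Add(P, l)))
Function('Z')(c, J) = Add(J, c, Pow(Add(Rational(5, 4), J, Mul(Rational(-1, 4), c)), -1)) (Function('Z')(c, J) = Add(Add(c, J), Pow(Add(J, Mul(Pow(Add(1, -5), -1), Add(c, -5))), -1)) = Add(Add(J, c), Pow(Add(J, Mul(Pow(-4, -1), Add(-5, c))), -1)) = Add(Add(J, c), Pow(Add(J, Mul(Rational(-1, 4), Add(-5, c))), -1)) = Add(Add(J, c), Pow(Add(J, Add(Rational(5, 4), Mul(Rational(-1, 4), c))), -1)) = Add(Add(J, c), Pow(Add(Rational(5, 4), J, Mul(Rational(-1, 4), c)), -1)) = Add(J, c, Pow(Add(Rational(5, 4), J, Mul(Rational(-1, 4), c)), -1)))
Mul(Mul(Function('Z')(Function('G')(3, -4), 26), -25), Pow(-40851, -1)) = Mul(Mul(Mul(Pow(Add(5, Mul(-1, -4), Mul(4, 26)), -1), Add(4, Mul(4, Pow(26, 2)), Mul(26, Add(5, Mul(-1, -4))), Mul(-4, Add(5, Mul(-1, -4))), Mul(4, 26, -4))), -25), Pow(-40851, -1)) = Mul(Mul(Mul(Pow(Add(5, 4, 104), -1), Add(4, Mul(4, 676), Mul(26, Add(5, 4)), Mul(-4, Add(5, 4)), -416)), -25), Rational(-1, 40851)) = Mul(Mul(Mul(Pow(113, -1), Add(4, 2704, Mul(26, 9), Mul(-4, 9), -416)), -25), Rational(-1, 40851)) = Mul(Mul(Mul(Rational(1, 113), Add(4, 2704, 234, -36, -416)), -25), Rational(-1, 40851)) = Mul(Mul(Mul(Rational(1, 113), 2490), -25), Rational(-1, 40851)) = Mul(Mul(Rational(2490, 113), -25), Rational(-1, 40851)) = Mul(Rational(-62250, 113), Rational(-1, 40851)) = Rational(20750, 1538721)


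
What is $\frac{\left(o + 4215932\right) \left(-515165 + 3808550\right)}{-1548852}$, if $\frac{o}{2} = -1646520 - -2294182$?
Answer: $- \frac{1512557320130}{129071} \approx -1.1719 \cdot 10^{7}$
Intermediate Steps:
$o = 1295324$ ($o = 2 \left(-1646520 - -2294182\right) = 2 \left(-1646520 + 2294182\right) = 2 \cdot 647662 = 1295324$)
$\frac{\left(o + 4215932\right) \left(-515165 + 3808550\right)}{-1548852} = \frac{\left(1295324 + 4215932\right) \left(-515165 + 3808550\right)}{-1548852} = 5511256 \cdot 3293385 \left(- \frac{1}{1548852}\right) = 18150687841560 \left(- \frac{1}{1548852}\right) = - \frac{1512557320130}{129071}$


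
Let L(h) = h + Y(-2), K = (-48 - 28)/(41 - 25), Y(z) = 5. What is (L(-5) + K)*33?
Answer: -627/4 ≈ -156.75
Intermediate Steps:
K = -19/4 (K = -76/16 = -76*1/16 = -19/4 ≈ -4.7500)
L(h) = 5 + h (L(h) = h + 5 = 5 + h)
(L(-5) + K)*33 = ((5 - 5) - 19/4)*33 = (0 - 19/4)*33 = -19/4*33 = -627/4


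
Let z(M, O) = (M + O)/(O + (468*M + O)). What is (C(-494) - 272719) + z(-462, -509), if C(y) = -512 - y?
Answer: -59247748487/217234 ≈ -2.7274e+5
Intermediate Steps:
z(M, O) = (M + O)/(2*O + 468*M) (z(M, O) = (M + O)/(O + (O + 468*M)) = (M + O)/(2*O + 468*M))
(C(-494) - 272719) + z(-462, -509) = ((-512 - 1*(-494)) - 272719) + (-462 - 509)/(2*(-509 + 234*(-462))) = ((-512 + 494) - 272719) + (½)*(-971)/(-509 - 108108) = (-18 - 272719) + (½)*(-971)/(-108617) = -272737 + (½)*(-1/108617)*(-971) = -272737 + 971/217234 = -59247748487/217234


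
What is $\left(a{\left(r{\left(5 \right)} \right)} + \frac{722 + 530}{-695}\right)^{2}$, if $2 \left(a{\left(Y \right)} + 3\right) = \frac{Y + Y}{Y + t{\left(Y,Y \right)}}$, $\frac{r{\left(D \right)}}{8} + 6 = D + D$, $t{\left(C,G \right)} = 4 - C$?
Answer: $\frac{4941729}{483025} \approx 10.231$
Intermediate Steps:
$r{\left(D \right)} = -48 + 16 D$ ($r{\left(D \right)} = -48 + 8 \left(D + D\right) = -48 + 8 \cdot 2 D = -48 + 16 D$)
$a{\left(Y \right)} = -3 + \frac{Y}{4}$ ($a{\left(Y \right)} = -3 + \frac{\left(Y + Y\right) \frac{1}{Y - \left(-4 + Y\right)}}{2} = -3 + \frac{2 Y \frac{1}{4}}{2} = -3 + \frac{\frac{1}{2} Y}{2} = -3 + \frac{Y}{4}$)
$\left(a{\left(r{\left(5 \right)} \right)} + \frac{722 + 530}{-695}\right)^{2} = \left(\left(-3 + \frac{-48 + 16 \cdot 5}{4}\right) + \frac{722 + 530}{-695}\right)^{2} = \left(\left(-3 + \frac{-48 + 80}{4}\right) + 1252 \left(- \frac{1}{695}\right)\right)^{2} = \left(\left(-3 + \frac{1}{4} \cdot 32\right) - \frac{1252}{695}\right)^{2} = \left(\left(-3 + 8\right) - \frac{1252}{695}\right)^{2} = \left(5 - \frac{1252}{695}\right)^{2} = \left(\frac{2223}{695}\right)^{2} = \frac{4941729}{483025}$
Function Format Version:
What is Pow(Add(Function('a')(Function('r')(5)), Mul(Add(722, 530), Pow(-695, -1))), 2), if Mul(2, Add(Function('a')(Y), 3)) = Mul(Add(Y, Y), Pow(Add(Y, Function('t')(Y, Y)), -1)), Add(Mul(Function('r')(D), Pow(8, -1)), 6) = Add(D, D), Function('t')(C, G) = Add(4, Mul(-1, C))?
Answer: Rational(4941729, 483025) ≈ 10.231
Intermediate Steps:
Function('r')(D) = Add(-48, Mul(16, D)) (Function('r')(D) = Add(-48, Mul(8, Add(D, D))) = Add(-48, Mul(8, Mul(2, D))) = Add(-48, Mul(16, D)))
Function('a')(Y) = Add(-3, Mul(Rational(1, 4), Y)) (Function('a')(Y) = Add(-3, Mul(Rational(1, 2), Mul(Add(Y, Y), Pow(Add(Y, Add(4, Mul(-1, Y))), -1)))) = Add(-3, Mul(Rational(1, 2), Mul(Mul(2, Y), Pow(4, -1)))) = Add(-3, Mul(Rational(1, 2), Mul(Mul(2, Y), Rational(1, 4)))) = Add(-3, Mul(Rational(1, 2), Mul(Rational(1, 2), Y))) = Add(-3, Mul(Rational(1, 4), Y)))
Pow(Add(Function('a')(Function('r')(5)), Mul(Add(722, 530), Pow(-695, -1))), 2) = Pow(Add(Add(-3, Mul(Rational(1, 4), Add(-48, Mul(16, 5)))), Mul(Add(722, 530), Pow(-695, -1))), 2) = Pow(Add(Add(-3, Mul(Rational(1, 4), Add(-48, 80))), Mul(1252, Rational(-1, 695))), 2) = Pow(Add(Add(-3, Mul(Rational(1, 4), 32)), Rational(-1252, 695)), 2) = Pow(Add(Add(-3, 8), Rational(-1252, 695)), 2) = Pow(Add(5, Rational(-1252, 695)), 2) = Pow(Rational(2223, 695), 2) = Rational(4941729, 483025)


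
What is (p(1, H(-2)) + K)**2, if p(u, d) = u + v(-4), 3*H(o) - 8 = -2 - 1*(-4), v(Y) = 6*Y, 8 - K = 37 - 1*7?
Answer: 2025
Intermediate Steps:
K = -22 (K = 8 - (37 - 1*7) = 8 - (37 - 7) = 8 - 1*30 = 8 - 30 = -22)
H(o) = 10/3 (H(o) = 8/3 + (-2 - 1*(-4))/3 = 8/3 + (-2 + 4)/3 = 8/3 + (1/3)*2 = 8/3 + 2/3 = 10/3)
p(u, d) = -24 + u (p(u, d) = u + 6*(-4) = u - 24 = -24 + u)
(p(1, H(-2)) + K)**2 = ((-24 + 1) - 22)**2 = (-23 - 22)**2 = (-45)**2 = 2025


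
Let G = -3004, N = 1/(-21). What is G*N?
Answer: 3004/21 ≈ 143.05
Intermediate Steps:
N = -1/21 ≈ -0.047619
G*N = -3004*(-1/21) = 3004/21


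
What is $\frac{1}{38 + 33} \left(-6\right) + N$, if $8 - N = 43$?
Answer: $- \frac{2491}{71} \approx -35.085$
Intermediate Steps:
$N = -35$ ($N = 8 - 43 = -35$)
$\frac{1}{38 + 33} \left(-6\right) + N = \frac{1}{38 + 33} \left(-6\right) - 35 = \frac{1}{71} \left(-6\right) - 35 = - \frac{6}{71} - 35 = - \frac{2491}{71}$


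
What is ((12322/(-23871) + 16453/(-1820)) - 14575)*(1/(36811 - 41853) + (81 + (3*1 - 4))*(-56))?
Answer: 4770839891250985861/73016933080 ≈ 6.5339e+7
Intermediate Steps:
((12322/(-23871) + 16453/(-1820)) - 14575)*(1/(36811 - 41853) + (81 + (3*1 - 4))*(-56)) = ((12322*(-1/23871) + 16453*(-1/1820)) - 14575)*(1/(-5042) + (81 + (3 - 4))*(-56)) = ((-12322/23871 - 16453/1820) - 14575)*(-1/5042 + (81 - 1)*(-56)) = (-415175603/43445220 - 14575)*(-1/5042 + 80*(-56)) = -633629257103*(-1/5042 - 4480)/43445220 = -633629257103/43445220*(-22588161/5042) = 4770839891250985861/73016933080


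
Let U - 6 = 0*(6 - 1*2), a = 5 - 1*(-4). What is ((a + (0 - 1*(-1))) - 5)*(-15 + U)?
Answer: -45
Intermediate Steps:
a = 9 (a = 5 + 4 = 9)
U = 6 (U = 6 + 0*(6 - 1*2) = 6 + 0*(6 - 2) = 6 + 0*4 = 6 + 0 = 6)
((a + (0 - 1*(-1))) - 5)*(-15 + U) = ((9 + (0 - 1*(-1))) - 5)*(-15 + 6) = ((9 + (0 + 1)) - 5)*(-9) = ((9 + 1) - 5)*(-9) = (10 - 5)*(-9) = 5*(-9) = -45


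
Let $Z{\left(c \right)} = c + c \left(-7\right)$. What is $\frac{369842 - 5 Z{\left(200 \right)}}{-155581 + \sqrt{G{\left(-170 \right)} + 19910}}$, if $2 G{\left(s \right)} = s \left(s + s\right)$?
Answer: $- \frac{58473874202}{24205398751} - \frac{375842 \sqrt{48810}}{24205398751} \approx -2.4192$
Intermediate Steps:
$G{\left(s \right)} = s^{2}$ ($G{\left(s \right)} = \frac{s \left(s + s\right)}{2} = \frac{s 2 s}{2} = \frac{2 s^{2}}{2} = s^{2}$)
$Z{\left(c \right)} = - 6 c$ ($Z{\left(c \right)} = c - 7 c = - 6 c$)
$\frac{369842 - 5 Z{\left(200 \right)}}{-155581 + \sqrt{G{\left(-170 \right)} + 19910}} = \frac{369842 - 5 \left(\left(-6\right) 200\right)}{-155581 + \sqrt{\left(-170\right)^{2} + 19910}} = \frac{369842 - -6000}{-155581 + \sqrt{28900 + 19910}} = \frac{369842 + 6000}{-155581 + \sqrt{48810}} = \frac{375842}{-155581 + \sqrt{48810}}$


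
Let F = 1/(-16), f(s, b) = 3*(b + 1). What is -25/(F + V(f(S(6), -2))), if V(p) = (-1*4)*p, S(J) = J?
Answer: -400/191 ≈ -2.0942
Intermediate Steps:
f(s, b) = 3 + 3*b (f(s, b) = 3*(1 + b) = 3 + 3*b)
V(p) = -4*p
F = -1/16 ≈ -0.062500
-25/(F + V(f(S(6), -2))) = -25/(-1/16 - 4*(3 + 3*(-2))) = -25/(-1/16 - 4*(3 - 6)) = -25/(-1/16 - 4*(-3)) = -25/(-1/16 + 12) = -25/(191/16) = (16/191)*(-25) = -400/191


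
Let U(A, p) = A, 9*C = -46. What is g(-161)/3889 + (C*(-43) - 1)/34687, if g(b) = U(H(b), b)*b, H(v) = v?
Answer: 8099752984/1214079687 ≈ 6.6715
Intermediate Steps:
C = -46/9 (C = (1/9)*(-46) = -46/9 ≈ -5.1111)
g(b) = b**2 (g(b) = b*b = b**2)
g(-161)/3889 + (C*(-43) - 1)/34687 = (-161)**2/3889 + (-46/9*(-43) - 1)/34687 = 25921*(1/3889) + (1978/9 - 1)*(1/34687) = 25921/3889 + (1969/9)*(1/34687) = 25921/3889 + 1969/312183 = 8099752984/1214079687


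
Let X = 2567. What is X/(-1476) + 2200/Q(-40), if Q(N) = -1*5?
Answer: -652007/1476 ≈ -441.74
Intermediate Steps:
Q(N) = -5
X/(-1476) + 2200/Q(-40) = 2567/(-1476) + 2200/(-5) = 2567*(-1/1476) + 2200*(-⅕) = -2567/1476 - 440 = -652007/1476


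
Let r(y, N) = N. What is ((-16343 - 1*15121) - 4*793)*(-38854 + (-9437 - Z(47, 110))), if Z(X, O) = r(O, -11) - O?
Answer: 1668416120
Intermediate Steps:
Z(X, O) = -11 - O
((-16343 - 1*15121) - 4*793)*(-38854 + (-9437 - Z(47, 110))) = ((-16343 - 1*15121) - 4*793)*(-38854 + (-9437 - (-11 - 1*110))) = ((-16343 - 15121) - 3172)*(-38854 + (-9437 - (-11 - 110))) = (-31464 - 3172)*(-38854 + (-9437 - 1*(-121))) = -34636*(-38854 + (-9437 + 121)) = -34636*(-38854 - 9316) = -34636*(-48170) = 1668416120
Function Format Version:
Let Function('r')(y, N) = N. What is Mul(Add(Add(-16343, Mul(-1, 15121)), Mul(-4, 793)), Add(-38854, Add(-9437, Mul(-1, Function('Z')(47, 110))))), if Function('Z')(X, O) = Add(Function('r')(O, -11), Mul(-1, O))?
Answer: 1668416120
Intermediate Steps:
Function('Z')(X, O) = Add(-11, Mul(-1, O))
Mul(Add(Add(-16343, Mul(-1, 15121)), Mul(-4, 793)), Add(-38854, Add(-9437, Mul(-1, Function('Z')(47, 110))))) = Mul(Add(Add(-16343, Mul(-1, 15121)), Mul(-4, 793)), Add(-38854, Add(-9437, Mul(-1, Add(-11, Mul(-1, 110)))))) = Mul(Add(Add(-16343, -15121), -3172), Add(-38854, Add(-9437, Mul(-1, Add(-11, -110))))) = Mul(Add(-31464, -3172), Add(-38854, Add(-9437, Mul(-1, -121)))) = Mul(-34636, Add(-38854, Add(-9437, 121))) = Mul(-34636, Add(-38854, -9316)) = Mul(-34636, -48170) = 1668416120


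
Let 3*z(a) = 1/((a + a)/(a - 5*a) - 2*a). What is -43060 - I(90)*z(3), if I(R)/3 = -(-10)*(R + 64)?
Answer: -556700/13 ≈ -42823.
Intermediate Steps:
z(a) = 1/(3*(-½ - 2*a)) (z(a) = 1/(3*((a + a)/(a - 5*a) - 2*a)) = 1/(3*((2*a)/((-4*a)) - 2*a)) = 1/(3*((2*a)*(-1/(4*a)) - 2*a)) = 1/(3*(-½ - 2*a)))
I(R) = 1920 + 30*R (I(R) = 3*(-(-10)*(R + 64)) = 3*(-(-10)*(64 + R)) = 3*(-(-640 - 10*R)) = 3*(640 + 10*R) = 1920 + 30*R)
-43060 - I(90)*z(3) = -43060 - (1920 + 30*90)*(-2/(3 + 12*3)) = -43060 - (1920 + 2700)*(-2/(3 + 36)) = -43060 - 4620*(-2/39) = -43060 - 4620*(-2*1/39) = -43060 - 4620*(-2)/39 = -43060 - 1*(-3080/13) = -43060 + 3080/13 = -556700/13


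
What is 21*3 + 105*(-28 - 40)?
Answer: -7077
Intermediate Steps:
21*3 + 105*(-28 - 40) = 63 + 105*(-68) = 63 - 7140 = -7077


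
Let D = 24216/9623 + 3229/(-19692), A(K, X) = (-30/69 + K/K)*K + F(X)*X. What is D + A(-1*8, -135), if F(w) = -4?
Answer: 2344087307171/4358410668 ≈ 537.83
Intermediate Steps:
A(K, X) = -4*X + 13*K/23 (A(K, X) = (-30/69 + K/K)*K - 4*X = (-30*1/69 + 1)*K - 4*X = (-10/23 + 1)*K - 4*X = 13*K/23 - 4*X = -4*X + 13*K/23)
D = 445788805/189496116 (D = 24216*(1/9623) + 3229*(-1/19692) = 24216/9623 - 3229/19692 = 445788805/189496116 ≈ 2.3525)
D + A(-1*8, -135) = 445788805/189496116 + (-4*(-135) + 13*(-1*8)/23) = 445788805/189496116 + (540 + (13/23)*(-8)) = 445788805/189496116 + (540 - 104/23) = 445788805/189496116 + 12316/23 = 2344087307171/4358410668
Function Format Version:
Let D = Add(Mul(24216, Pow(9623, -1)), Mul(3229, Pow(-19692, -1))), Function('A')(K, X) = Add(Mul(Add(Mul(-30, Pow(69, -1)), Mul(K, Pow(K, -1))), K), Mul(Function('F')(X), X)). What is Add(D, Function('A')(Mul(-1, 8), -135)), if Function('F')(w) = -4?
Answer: Rational(2344087307171, 4358410668) ≈ 537.83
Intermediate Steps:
Function('A')(K, X) = Add(Mul(-4, X), Mul(Rational(13, 23), K)) (Function('A')(K, X) = Add(Mul(Add(Mul(-30, Pow(69, -1)), Mul(K, Pow(K, -1))), K), Mul(-4, X)) = Add(Mul(Add(Mul(-30, Rational(1, 69)), 1), K), Mul(-4, X)) = Add(Mul(Add(Rational(-10, 23), 1), K), Mul(-4, X)) = Add(Mul(Rational(13, 23), K), Mul(-4, X)) = Add(Mul(-4, X), Mul(Rational(13, 23), K)))
D = Rational(445788805, 189496116) (D = Add(Mul(24216, Rational(1, 9623)), Mul(3229, Rational(-1, 19692))) = Add(Rational(24216, 9623), Rational(-3229, 19692)) = Rational(445788805, 189496116) ≈ 2.3525)
Add(D, Function('A')(Mul(-1, 8), -135)) = Add(Rational(445788805, 189496116), Add(Mul(-4, -135), Mul(Rational(13, 23), Mul(-1, 8)))) = Add(Rational(445788805, 189496116), Add(540, Mul(Rational(13, 23), -8))) = Add(Rational(445788805, 189496116), Add(540, Rational(-104, 23))) = Add(Rational(445788805, 189496116), Rational(12316, 23)) = Rational(2344087307171, 4358410668)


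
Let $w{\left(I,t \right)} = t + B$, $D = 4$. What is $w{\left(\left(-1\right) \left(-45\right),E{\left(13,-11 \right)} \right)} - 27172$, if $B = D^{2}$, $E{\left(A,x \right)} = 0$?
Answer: $-27156$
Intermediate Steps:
$B = 16$ ($B = 4^{2} = 16$)
$w{\left(I,t \right)} = 16 + t$ ($w{\left(I,t \right)} = t + 16 = 16 + t$)
$w{\left(\left(-1\right) \left(-45\right),E{\left(13,-11 \right)} \right)} - 27172 = \left(16 + 0\right) - 27172 = 16 - 27172 = -27156$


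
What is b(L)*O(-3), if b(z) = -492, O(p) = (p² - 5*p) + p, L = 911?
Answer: -10332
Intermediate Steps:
O(p) = p² - 4*p
b(L)*O(-3) = -(-1476)*(-4 - 3) = -(-1476)*(-7) = -492*21 = -10332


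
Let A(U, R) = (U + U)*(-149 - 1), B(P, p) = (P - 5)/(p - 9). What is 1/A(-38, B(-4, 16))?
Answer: 1/11400 ≈ 8.7719e-5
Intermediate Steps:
B(P, p) = (-5 + P)/(-9 + p)
A(U, R) = -300*U (A(U, R) = (2*U)*(-150) = -300*U)
1/A(-38, B(-4, 16)) = 1/(-300*(-38)) = 1/11400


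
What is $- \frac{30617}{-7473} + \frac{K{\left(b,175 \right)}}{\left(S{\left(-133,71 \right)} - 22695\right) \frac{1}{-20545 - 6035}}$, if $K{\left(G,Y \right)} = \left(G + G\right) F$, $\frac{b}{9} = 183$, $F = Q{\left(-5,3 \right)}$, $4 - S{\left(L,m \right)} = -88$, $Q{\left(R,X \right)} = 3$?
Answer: $\frac{1963576819931}{168912219} \approx 11625.0$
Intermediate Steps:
$S{\left(L,m \right)} = 92$ ($S{\left(L,m \right)} = 4 - -88 = 4 + 88 = 92$)
$F = 3$
$b = 1647$ ($b = 9 \cdot 183 = 1647$)
$K{\left(G,Y \right)} = 6 G$ ($K{\left(G,Y \right)} = \left(G + G\right) 3 = 2 G 3 = 6 G$)
$- \frac{30617}{-7473} + \frac{K{\left(b,175 \right)}}{\left(S{\left(-133,71 \right)} - 22695\right) \frac{1}{-20545 - 6035}} = - \frac{30617}{-7473} + \frac{6 \cdot 1647}{\left(92 - 22695\right) \frac{1}{-20545 - 6035}} = \left(-30617\right) \left(- \frac{1}{7473}\right) + \frac{9882}{\left(-22603\right) \frac{1}{-26580}} = \frac{30617}{7473} + \frac{9882}{\left(-22603\right) \left(- \frac{1}{26580}\right)} = \frac{30617}{7473} + \frac{9882}{\frac{22603}{26580}} = \frac{30617}{7473} + 9882 \cdot \frac{26580}{22603} = \frac{30617}{7473} + \frac{262663560}{22603} = \frac{1963576819931}{168912219}$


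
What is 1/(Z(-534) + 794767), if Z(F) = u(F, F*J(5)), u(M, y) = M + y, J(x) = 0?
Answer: 1/794233 ≈ 1.2591e-6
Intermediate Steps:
Z(F) = F (Z(F) = F + F*0 = F + 0 = F)
1/(Z(-534) + 794767) = 1/(-534 + 794767) = 1/794233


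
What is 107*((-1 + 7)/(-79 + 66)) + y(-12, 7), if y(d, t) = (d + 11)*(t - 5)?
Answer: -668/13 ≈ -51.385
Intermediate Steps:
y(d, t) = (-5 + t)*(11 + d) (y(d, t) = (11 + d)*(-5 + t) = (-5 + t)*(11 + d))
107*((-1 + 7)/(-79 + 66)) + y(-12, 7) = 107*((-1 + 7)/(-79 + 66)) + (-55 - 5*(-12) + 11*7 - 12*7) = 107*(6/(-13)) + (-55 + 60 + 77 - 84) = 107*(6*(-1/13)) - 2 = 107*(-6/13) - 2 = -642/13 - 2 = -668/13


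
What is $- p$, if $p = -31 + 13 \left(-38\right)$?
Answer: $525$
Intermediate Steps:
$p = -525$ ($p = -31 - 494 = -525$)
$- p = \left(-1\right) \left(-525\right) = 525$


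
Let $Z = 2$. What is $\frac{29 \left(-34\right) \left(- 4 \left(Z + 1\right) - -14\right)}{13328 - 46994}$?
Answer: $\frac{986}{16833} \approx 0.058575$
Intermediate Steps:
$\frac{29 \left(-34\right) \left(- 4 \left(Z + 1\right) - -14\right)}{13328 - 46994} = \frac{29 \left(-34\right) \left(- 4 \left(2 + 1\right) - -14\right)}{13328 - 46994} = \frac{\left(-986\right) \left(\left(-4\right) 3 + 14\right)}{-33666} = - 986 \left(-12 + 14\right) \left(- \frac{1}{33666}\right) = \left(-986\right) 2 \left(- \frac{1}{33666}\right) = \left(-1972\right) \left(- \frac{1}{33666}\right) = \frac{986}{16833}$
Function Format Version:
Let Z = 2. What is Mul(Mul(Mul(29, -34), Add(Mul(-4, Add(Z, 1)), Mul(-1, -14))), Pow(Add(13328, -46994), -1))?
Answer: Rational(986, 16833) ≈ 0.058575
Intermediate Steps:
Mul(Mul(Mul(29, -34), Add(Mul(-4, Add(Z, 1)), Mul(-1, -14))), Pow(Add(13328, -46994), -1)) = Mul(Mul(Mul(29, -34), Add(Mul(-4, Add(2, 1)), Mul(-1, -14))), Pow(Add(13328, -46994), -1)) = Mul(Mul(-986, Add(Mul(-4, 3), 14)), Pow(-33666, -1)) = Mul(Mul(-986, Add(-12, 14)), Rational(-1, 33666)) = Mul(Mul(-986, 2), Rational(-1, 33666)) = Mul(-1972, Rational(-1, 33666)) = Rational(986, 16833)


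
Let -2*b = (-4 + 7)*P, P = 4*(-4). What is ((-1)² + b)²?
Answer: 625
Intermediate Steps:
P = -16
b = 24 (b = -(-4 + 7)*(-16)/2 = -3*(-16)/2 = -½*(-48) = 24)
((-1)² + b)² = ((-1)² + 24)² = (1 + 24)² = 25² = 625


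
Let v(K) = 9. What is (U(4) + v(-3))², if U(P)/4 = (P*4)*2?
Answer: 18769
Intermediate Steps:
U(P) = 32*P (U(P) = 4*((P*4)*2) = 4*((4*P)*2) = 4*(8*P) = 32*P)
(U(4) + v(-3))² = (32*4 + 9)² = (128 + 9)² = 137² = 18769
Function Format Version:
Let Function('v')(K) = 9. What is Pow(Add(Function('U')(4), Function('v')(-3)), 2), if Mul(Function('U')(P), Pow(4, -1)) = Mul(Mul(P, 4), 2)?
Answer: 18769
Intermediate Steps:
Function('U')(P) = Mul(32, P) (Function('U')(P) = Mul(4, Mul(Mul(P, 4), 2)) = Mul(4, Mul(Mul(4, P), 2)) = Mul(4, Mul(8, P)) = Mul(32, P))
Pow(Add(Function('U')(4), Function('v')(-3)), 2) = Pow(Add(Mul(32, 4), 9), 2) = Pow(Add(128, 9), 2) = Pow(137, 2) = 18769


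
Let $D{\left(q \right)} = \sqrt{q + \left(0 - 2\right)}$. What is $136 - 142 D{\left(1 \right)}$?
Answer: $136 - 142 i \approx 136.0 - 142.0 i$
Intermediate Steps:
$D{\left(q \right)} = \sqrt{-2 + q}$ ($D{\left(q \right)} = \sqrt{q - 2} = \sqrt{-2 + q}$)
$136 - 142 D{\left(1 \right)} = 136 - 142 \sqrt{-2 + 1} = 136 - 142 \sqrt{-1} = 136 - 142 i$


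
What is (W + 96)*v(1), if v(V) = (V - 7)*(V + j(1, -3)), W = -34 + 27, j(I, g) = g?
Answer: 1068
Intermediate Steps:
W = -7
v(V) = (-7 + V)*(-3 + V) (v(V) = (V - 7)*(V - 3) = (-7 + V)*(-3 + V))
(W + 96)*v(1) = (-7 + 96)*(21 + 1² - 10*1) = 89*(21 + 1 - 10) = 89*12 = 1068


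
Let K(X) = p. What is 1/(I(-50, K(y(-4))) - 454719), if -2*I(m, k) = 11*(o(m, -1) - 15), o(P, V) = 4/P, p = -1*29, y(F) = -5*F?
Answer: -50/22731803 ≈ -2.1996e-6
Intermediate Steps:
p = -29
K(X) = -29
I(m, k) = 165/2 - 22/m (I(m, k) = -11*(4/m - 15)/2 = -11*(-15 + 4/m)/2 = -(-165 + 44/m)/2 = 165/2 - 22/m)
1/(I(-50, K(y(-4))) - 454719) = 1/((165/2 - 22/(-50)) - 454719) = 1/((165/2 - 22*(-1/50)) - 454719) = 1/((165/2 + 11/25) - 454719) = 1/(4147/50 - 454719) = 1/(-22731803/50) = -50/22731803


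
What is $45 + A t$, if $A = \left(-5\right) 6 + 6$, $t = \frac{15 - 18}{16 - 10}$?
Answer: $57$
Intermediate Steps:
$t = - \frac{1}{2}$ ($t = - \frac{3}{6} = \left(-3\right) \frac{1}{6} = - \frac{1}{2} \approx -0.5$)
$A = -24$ ($A = -30 + 6 = -24$)
$45 + A t = 45 - -12 = 45 + 12 = 57$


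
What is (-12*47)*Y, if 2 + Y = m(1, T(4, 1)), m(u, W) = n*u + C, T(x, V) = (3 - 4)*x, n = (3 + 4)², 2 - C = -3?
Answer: -29328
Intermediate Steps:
C = 5 (C = 2 - 1*(-3) = 2 + 3 = 5)
n = 49 (n = 7² = 49)
T(x, V) = -x
m(u, W) = 5 + 49*u (m(u, W) = 49*u + 5 = 5 + 49*u)
Y = 52 (Y = -2 + (5 + 49*1) = -2 + (5 + 49) = -2 + 54 = 52)
(-12*47)*Y = -12*47*52 = -564*52 = -29328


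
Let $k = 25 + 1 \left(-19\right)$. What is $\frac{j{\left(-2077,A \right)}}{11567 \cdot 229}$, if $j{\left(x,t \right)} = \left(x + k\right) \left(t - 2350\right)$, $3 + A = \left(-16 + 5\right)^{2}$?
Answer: $\frac{4622472}{2648843} \approx 1.7451$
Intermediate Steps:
$k = 6$ ($k = 25 - 19 = 6$)
$A = 118$ ($A = -3 + \left(-16 + 5\right)^{2} = -3 + \left(-11\right)^{2} = -3 + 121 = 118$)
$j{\left(x,t \right)} = \left(-2350 + t\right) \left(6 + x\right)$ ($j{\left(x,t \right)} = \left(x + 6\right) \left(t - 2350\right) = \left(6 + x\right) \left(-2350 + t\right) = \left(-2350 + t\right) \left(6 + x\right)$)
$\frac{j{\left(-2077,A \right)}}{11567 \cdot 229} = \frac{-14100 - -4880950 + 6 \cdot 118 + 118 \left(-2077\right)}{11567 \cdot 229} = \frac{-14100 + 4880950 + 708 - 245086}{2648843} = 4622472 \cdot \frac{1}{2648843} = \frac{4622472}{2648843}$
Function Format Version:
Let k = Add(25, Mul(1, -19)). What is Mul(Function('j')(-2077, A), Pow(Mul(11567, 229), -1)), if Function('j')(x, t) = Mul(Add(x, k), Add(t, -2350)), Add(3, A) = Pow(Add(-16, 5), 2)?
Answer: Rational(4622472, 2648843) ≈ 1.7451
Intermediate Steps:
k = 6 (k = Add(25, -19) = 6)
A = 118 (A = Add(-3, Pow(Add(-16, 5), 2)) = Add(-3, Pow(-11, 2)) = Add(-3, 121) = 118)
Function('j')(x, t) = Mul(Add(-2350, t), Add(6, x)) (Function('j')(x, t) = Mul(Add(x, 6), Add(t, -2350)) = Mul(Add(6, x), Add(-2350, t)) = Mul(Add(-2350, t), Add(6, x)))
Mul(Function('j')(-2077, A), Pow(Mul(11567, 229), -1)) = Mul(Add(-14100, Mul(-2350, -2077), Mul(6, 118), Mul(118, -2077)), Pow(Mul(11567, 229), -1)) = Mul(Add(-14100, 4880950, 708, -245086), Pow(2648843, -1)) = Mul(4622472, Rational(1, 2648843)) = Rational(4622472, 2648843)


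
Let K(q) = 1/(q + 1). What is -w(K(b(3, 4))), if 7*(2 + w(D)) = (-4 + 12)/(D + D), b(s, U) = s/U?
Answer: 1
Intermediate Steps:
K(q) = 1/(1 + q)
w(D) = -2 + 4/(7*D) (w(D) = -2 + ((-4 + 12)/(D + D))/7 = -2 + (8/((2*D)))/7 = -2 + (8*(1/(2*D)))/7 = -2 + (4/D)/7 = -2 + 4/(7*D))
-w(K(b(3, 4))) = -(-2 + 4/(7*(1/(1 + 3/4)))) = -(-2 + 4/(7*(1/(1 + 3*(¼))))) = -(-2 + 4/(7*(1/(1 + ¾)))) = -(-2 + 4/(7*(1/(7/4)))) = -(-2 + 4/(7*(4/7))) = -(-2 + (4/7)*(7/4)) = -(-2 + 1) = -1*(-1) = 1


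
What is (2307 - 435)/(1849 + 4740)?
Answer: 1872/6589 ≈ 0.28411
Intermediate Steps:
(2307 - 435)/(1849 + 4740) = 1872/6589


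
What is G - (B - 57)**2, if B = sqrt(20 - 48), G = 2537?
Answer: -684 + 228*I*sqrt(7) ≈ -684.0 + 603.23*I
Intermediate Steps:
B = 2*I*sqrt(7) (B = sqrt(-28) = 2*I*sqrt(7) ≈ 5.2915*I)
G - (B - 57)**2 = 2537 - (2*I*sqrt(7) - 57)**2 = 2537 - (-57 + 2*I*sqrt(7))**2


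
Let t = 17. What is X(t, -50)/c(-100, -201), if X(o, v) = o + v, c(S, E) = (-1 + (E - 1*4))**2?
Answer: -33/42436 ≈ -0.00077764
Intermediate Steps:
c(S, E) = (-5 + E)**2 (c(S, E) = (-1 + (E - 4))**2 = (-1 + (-4 + E))**2 = (-5 + E)**2)
X(t, -50)/c(-100, -201) = (17 - 50)/((-5 - 201)**2) = -33/((-206)**2) = -33/42436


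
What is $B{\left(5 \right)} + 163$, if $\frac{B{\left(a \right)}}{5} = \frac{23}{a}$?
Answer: $186$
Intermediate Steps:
$B{\left(a \right)} = \frac{115}{a}$ ($B{\left(a \right)} = 5 \frac{23}{a} = \frac{115}{a}$)
$B{\left(5 \right)} + 163 = \frac{115}{5} + 163 = 115 \cdot \frac{1}{5} + 163 = 23 + 163 = 186$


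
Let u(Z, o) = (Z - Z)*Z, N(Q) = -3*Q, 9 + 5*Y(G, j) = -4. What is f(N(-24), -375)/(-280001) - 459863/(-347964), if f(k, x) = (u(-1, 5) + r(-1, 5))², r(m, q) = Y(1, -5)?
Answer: 3218993690659/2435756699100 ≈ 1.3216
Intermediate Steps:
Y(G, j) = -13/5 (Y(G, j) = -9/5 + (⅕)*(-4) = -9/5 - ⅘ = -13/5)
u(Z, o) = 0 (u(Z, o) = 0*Z = 0)
r(m, q) = -13/5
f(k, x) = 169/25 (f(k, x) = (0 - 13/5)² = (-13/5)² = 169/25)
f(N(-24), -375)/(-280001) - 459863/(-347964) = (169/25)/(-280001) - 459863/(-347964) = (169/25)*(-1/280001) - 459863*(-1/347964) = -169/7000025 + 459863/347964 = 3218993690659/2435756699100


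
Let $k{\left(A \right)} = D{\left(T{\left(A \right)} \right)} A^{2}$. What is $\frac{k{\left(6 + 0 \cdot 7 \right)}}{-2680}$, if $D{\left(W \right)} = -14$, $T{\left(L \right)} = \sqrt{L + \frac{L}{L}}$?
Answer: $\frac{63}{335} \approx 0.18806$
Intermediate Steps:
$T{\left(L \right)} = \sqrt{1 + L}$ ($T{\left(L \right)} = \sqrt{L + 1} = \sqrt{1 + L}$)
$k{\left(A \right)} = - 14 A^{2}$
$\frac{k{\left(6 + 0 \cdot 7 \right)}}{-2680} = \frac{\left(-14\right) \left(6 + 0 \cdot 7\right)^{2}}{-2680} = - 14 \left(6 + 0\right)^{2} \left(- \frac{1}{2680}\right) = - 14 \cdot 6^{2} \left(- \frac{1}{2680}\right) = \left(-14\right) 36 \left(- \frac{1}{2680}\right) = \left(-504\right) \left(- \frac{1}{2680}\right) = \frac{63}{335}$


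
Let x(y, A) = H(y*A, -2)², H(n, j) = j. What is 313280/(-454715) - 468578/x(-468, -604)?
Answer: -21307069839/181886 ≈ -1.1715e+5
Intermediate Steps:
x(y, A) = 4 (x(y, A) = (-2)² = 4)
313280/(-454715) - 468578/x(-468, -604) = 313280/(-454715) - 468578/4 = 313280*(-1/454715) - 468578*¼ = -62656/90943 - 234289/2 = -21307069839/181886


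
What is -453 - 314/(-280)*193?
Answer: -33119/140 ≈ -236.56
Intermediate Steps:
-453 - 314/(-280)*193 = -453 - 314*(-1/280)*193 = -453 + (157/140)*193 = -453 + 30301/140 = -33119/140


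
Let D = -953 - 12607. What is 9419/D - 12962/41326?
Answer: -282507157/280190280 ≈ -1.0083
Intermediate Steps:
D = -13560
9419/D - 12962/41326 = 9419/(-13560) - 12962/41326 = 9419*(-1/13560) - 12962*1/41326 = -9419/13560 - 6481/20663 = -282507157/280190280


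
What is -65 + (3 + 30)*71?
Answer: 2278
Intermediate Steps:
-65 + (3 + 30)*71 = -65 + 33*71 = -65 + 2343 = 2278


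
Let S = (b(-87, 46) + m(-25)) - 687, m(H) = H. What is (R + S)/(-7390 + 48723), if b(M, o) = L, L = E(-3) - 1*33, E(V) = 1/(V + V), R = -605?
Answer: -8101/247998 ≈ -0.032666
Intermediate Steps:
E(V) = 1/(2*V)
L = -199/6 (L = (1/2)/(-3) - 1*33 = (1/2)*(-1/3) - 33 = -1/6 - 33 = -199/6 ≈ -33.167)
b(M, o) = -199/6
S = -4471/6 (S = (-199/6 - 25) - 687 = -349/6 - 687 = -4471/6 ≈ -745.17)
(R + S)/(-7390 + 48723) = (-605 - 4471/6)/(-7390 + 48723) = -8101/6/41333 = -8101/6*1/41333 = -8101/247998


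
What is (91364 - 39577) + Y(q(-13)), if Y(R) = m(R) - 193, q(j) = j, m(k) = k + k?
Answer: 51568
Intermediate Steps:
m(k) = 2*k
Y(R) = -193 + 2*R (Y(R) = 2*R - 193 = -193 + 2*R)
(91364 - 39577) + Y(q(-13)) = (91364 - 39577) + (-193 + 2*(-13)) = 51787 + (-193 - 26) = 51787 - 219 = 51568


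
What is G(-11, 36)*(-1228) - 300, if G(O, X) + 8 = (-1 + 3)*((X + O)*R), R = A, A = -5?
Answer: 316524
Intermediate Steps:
R = -5
G(O, X) = -8 - 10*O - 10*X (G(O, X) = -8 + (-1 + 3)*((X + O)*(-5)) = -8 + 2*((O + X)*(-5)) = -8 + 2*(-5*O - 5*X) = -8 + (-10*O - 10*X) = -8 - 10*O - 10*X)
G(-11, 36)*(-1228) - 300 = (-8 - 10*(-11) - 10*36)*(-1228) - 300 = (-8 + 110 - 360)*(-1228) - 300 = -258*(-1228) - 300 = 316824 - 300 = 316524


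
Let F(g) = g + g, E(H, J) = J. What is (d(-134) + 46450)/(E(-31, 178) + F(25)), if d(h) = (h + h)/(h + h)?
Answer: 46451/228 ≈ 203.73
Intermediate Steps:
F(g) = 2*g
d(h) = 1 (d(h) = (2*h)/((2*h)) = (2*h)*(1/(2*h)) = 1)
(d(-134) + 46450)/(E(-31, 178) + F(25)) = (1 + 46450)/(178 + 2*25) = 46451/(178 + 50) = 46451/228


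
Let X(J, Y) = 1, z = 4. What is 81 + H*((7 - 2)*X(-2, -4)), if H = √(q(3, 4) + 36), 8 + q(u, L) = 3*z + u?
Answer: 81 + 5*√43 ≈ 113.79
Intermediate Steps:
q(u, L) = 4 + u (q(u, L) = -8 + (3*4 + u) = -8 + (12 + u) = 4 + u)
H = √43 (H = √((4 + 3) + 36) = √(7 + 36) = √43 ≈ 6.5574)
81 + H*((7 - 2)*X(-2, -4)) = 81 + √43*((7 - 2)*1) = 81 + √43*(5*1) = 81 + √43*5 = 81 + 5*√43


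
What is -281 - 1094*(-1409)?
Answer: 1541165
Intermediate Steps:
-281 - 1094*(-1409) = -281 + 1541446 = 1541165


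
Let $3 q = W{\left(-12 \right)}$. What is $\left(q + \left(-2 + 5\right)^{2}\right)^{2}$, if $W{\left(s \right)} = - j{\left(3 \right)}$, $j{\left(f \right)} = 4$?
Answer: $\frac{529}{9} \approx 58.778$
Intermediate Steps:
$W{\left(s \right)} = -4$ ($W{\left(s \right)} = \left(-1\right) 4 = -4$)
$q = - \frac{4}{3}$ ($q = \frac{1}{3} \left(-4\right) = - \frac{4}{3} \approx -1.3333$)
$\left(q + \left(-2 + 5\right)^{2}\right)^{2} = \left(- \frac{4}{3} + \left(-2 + 5\right)^{2}\right)^{2} = \left(- \frac{4}{3} + 3^{2}\right)^{2} = \left(- \frac{4}{3} + 9\right)^{2} = \left(\frac{23}{3}\right)^{2} = \frac{529}{9}$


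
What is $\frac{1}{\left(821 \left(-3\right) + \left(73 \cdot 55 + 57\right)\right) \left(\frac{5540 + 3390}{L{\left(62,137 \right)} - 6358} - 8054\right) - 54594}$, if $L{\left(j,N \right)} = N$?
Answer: $- \frac{6221}{80971227450} \approx -7.683 \cdot 10^{-8}$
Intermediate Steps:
$\frac{1}{\left(821 \left(-3\right) + \left(73 \cdot 55 + 57\right)\right) \left(\frac{5540 + 3390}{L{\left(62,137 \right)} - 6358} - 8054\right) - 54594} = \frac{1}{\left(821 \left(-3\right) + \left(73 \cdot 55 + 57\right)\right) \left(\frac{5540 + 3390}{137 - 6358} - 8054\right) - 54594} = \frac{1}{\left(-2463 + \left(4015 + 57\right)\right) \left(\frac{8930}{-6221} - 8054\right) - 54594} = \frac{1}{\left(-2463 + 4072\right) \left(8930 \left(- \frac{1}{6221}\right) - 8054\right) - 54594} = \frac{1}{1609 \left(- \frac{8930}{6221} - 8054\right) - 54594} = \frac{1}{1609 \left(- \frac{50112864}{6221}\right) - 54594} = \frac{1}{- \frac{80631598176}{6221} - 54594} = \frac{1}{- \frac{80971227450}{6221}} = - \frac{6221}{80971227450}$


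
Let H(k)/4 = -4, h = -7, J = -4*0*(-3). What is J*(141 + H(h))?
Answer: 0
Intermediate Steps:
J = 0 (J = 0*(-3) = 0)
H(k) = -16 (H(k) = 4*(-4) = -16)
J*(141 + H(h)) = 0*(141 - 16) = 0*125 = 0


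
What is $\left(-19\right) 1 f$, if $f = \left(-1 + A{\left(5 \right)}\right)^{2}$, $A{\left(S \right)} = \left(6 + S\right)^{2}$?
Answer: $-273600$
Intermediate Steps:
$f = 14400$ ($f = \left(-1 + \left(6 + 5\right)^{2}\right)^{2} = \left(-1 + 11^{2}\right)^{2} = \left(-1 + 121\right)^{2} = 120^{2} = 14400$)
$\left(-19\right) 1 f = \left(-19\right) 1 \cdot 14400 = \left(-19\right) 14400 = -273600$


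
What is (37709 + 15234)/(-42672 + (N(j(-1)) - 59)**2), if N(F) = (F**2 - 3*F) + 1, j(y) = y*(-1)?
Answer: -4813/3552 ≈ -1.3550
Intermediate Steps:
j(y) = -y
N(F) = 1 + F**2 - 3*F
(37709 + 15234)/(-42672 + (N(j(-1)) - 59)**2) = (37709 + 15234)/(-42672 + ((1 + (-1*(-1))**2 - (-3)*(-1)) - 59)**2) = 52943/(-42672 + ((1 + 1**2 - 3*1) - 59)**2) = 52943/(-42672 + ((1 + 1 - 3) - 59)**2) = 52943/(-42672 + (-1 - 59)**2) = 52943/(-42672 + (-60)**2) = 52943/(-42672 + 3600) = 52943/(-39072) = 52943*(-1/39072) = -4813/3552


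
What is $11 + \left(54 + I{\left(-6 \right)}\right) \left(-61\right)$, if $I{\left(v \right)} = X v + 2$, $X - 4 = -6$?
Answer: $-4137$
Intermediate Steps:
$X = -2$ ($X = 4 - 6 = -2$)
$I{\left(v \right)} = 2 - 2 v$ ($I{\left(v \right)} = - 2 v + 2 = 2 - 2 v$)
$11 + \left(54 + I{\left(-6 \right)}\right) \left(-61\right) = 11 + \left(54 + \left(2 - -12\right)\right) \left(-61\right) = 11 + \left(54 + \left(2 + 12\right)\right) \left(-61\right) = 11 + \left(54 + 14\right) \left(-61\right) = 11 + 68 \left(-61\right) = 11 - 4148 = -4137$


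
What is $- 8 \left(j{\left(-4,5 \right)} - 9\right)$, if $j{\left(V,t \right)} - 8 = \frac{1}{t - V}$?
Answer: $\frac{64}{9} \approx 7.1111$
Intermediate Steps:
$j{\left(V,t \right)} = 8 + \frac{1}{t - V}$
$- 8 \left(j{\left(-4,5 \right)} - 9\right) = - 8 \left(\frac{-1 - 40 + 8 \left(-4\right)}{-4 - 5} - 9\right) = - 8 \left(\frac{-1 - 40 - 32}{-4 - 5} - 9\right) = - 8 \left(\frac{1}{-9} \left(-73\right) - 9\right) = - 8 \left(\left(- \frac{1}{9}\right) \left(-73\right) - 9\right) = - 8 \left(\frac{73}{9} - 9\right) = \left(-8\right) \left(- \frac{8}{9}\right) = \frac{64}{9}$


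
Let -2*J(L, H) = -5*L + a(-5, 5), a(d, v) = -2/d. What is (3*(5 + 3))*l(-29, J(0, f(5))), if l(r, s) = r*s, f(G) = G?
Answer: 696/5 ≈ 139.20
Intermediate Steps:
J(L, H) = -1/5 + 5*L/2 (J(L, H) = -(-5*L - 2/(-5))/2 = -(-5*L - 2*(-1/5))/2 = -(-5*L + 2/5)/2 = -(2/5 - 5*L)/2 = -1/5 + 5*L/2)
(3*(5 + 3))*l(-29, J(0, f(5))) = (3*(5 + 3))*(-29*(-1/5 + (5/2)*0)) = (3*8)*(-29*(-1/5 + 0)) = 24*(-29*(-1/5)) = 24*(29/5) = 696/5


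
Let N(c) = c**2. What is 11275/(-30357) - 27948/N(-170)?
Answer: -17268602/12901725 ≈ -1.3385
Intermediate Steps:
11275/(-30357) - 27948/N(-170) = 11275/(-30357) - 27948/((-170)**2) = 11275*(-1/30357) - 27948/28900 = -11275/30357 - 27948*1/28900 = -11275/30357 - 411/425 = -17268602/12901725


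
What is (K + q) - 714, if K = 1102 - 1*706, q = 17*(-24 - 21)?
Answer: -1083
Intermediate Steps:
q = -765 (q = 17*(-45) = -765)
K = 396 (K = 1102 - 706 = 396)
(K + q) - 714 = (396 - 765) - 714 = -369 - 714 = -1083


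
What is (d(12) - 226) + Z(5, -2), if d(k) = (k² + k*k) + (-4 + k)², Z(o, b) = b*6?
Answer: 114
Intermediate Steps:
Z(o, b) = 6*b
d(k) = (-4 + k)² + 2*k² (d(k) = (k² + k²) + (-4 + k)² = 2*k² + (-4 + k)² = (-4 + k)² + 2*k²)
(d(12) - 226) + Z(5, -2) = (((-4 + 12)² + 2*12²) - 226) + 6*(-2) = ((8² + 2*144) - 226) - 12 = ((64 + 288) - 226) - 12 = (352 - 226) - 12 = 126 - 12 = 114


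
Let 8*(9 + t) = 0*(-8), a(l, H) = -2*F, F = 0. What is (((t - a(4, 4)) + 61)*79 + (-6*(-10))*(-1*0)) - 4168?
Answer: -60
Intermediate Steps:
a(l, H) = 0 (a(l, H) = -2*0 = 0)
t = -9 (t = -9 + (0*(-8))/8 = -9 + (⅛)*0 = -9 + 0 = -9)
(((t - a(4, 4)) + 61)*79 + (-6*(-10))*(-1*0)) - 4168 = (((-9 - 1*0) + 61)*79 + (-6*(-10))*(-1*0)) - 4168 = (((-9 + 0) + 61)*79 + 60*0) - 4168 = ((-9 + 61)*79 + 0) - 4168 = (52*79 + 0) - 4168 = (4108 + 0) - 4168 = 4108 - 4168 = -60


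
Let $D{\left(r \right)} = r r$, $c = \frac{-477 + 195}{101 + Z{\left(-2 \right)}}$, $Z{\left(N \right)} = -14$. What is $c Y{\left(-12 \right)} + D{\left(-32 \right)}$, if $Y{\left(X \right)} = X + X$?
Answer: $\frac{31952}{29} \approx 1101.8$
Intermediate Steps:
$c = - \frac{94}{29}$ ($c = \frac{-477 + 195}{101 - 14} = - \frac{282}{87} = \left(-282\right) \frac{1}{87} = - \frac{94}{29} \approx -3.2414$)
$D{\left(r \right)} = r^{2}$
$Y{\left(X \right)} = 2 X$
$c Y{\left(-12 \right)} + D{\left(-32 \right)} = - \frac{94 \cdot 2 \left(-12\right)}{29} + \left(-32\right)^{2} = \left(- \frac{94}{29}\right) \left(-24\right) + 1024 = \frac{2256}{29} + 1024 = \frac{31952}{29}$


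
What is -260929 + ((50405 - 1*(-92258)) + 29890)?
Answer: -88376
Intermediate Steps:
-260929 + ((50405 - 1*(-92258)) + 29890) = -260929 + ((50405 + 92258) + 29890) = -260929 + (142663 + 29890) = -260929 + 172553 = -88376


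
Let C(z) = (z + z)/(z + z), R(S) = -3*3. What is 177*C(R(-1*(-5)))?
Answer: 177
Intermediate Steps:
R(S) = -9
C(z) = 1 (C(z) = (2*z)/((2*z)) = (2*z)*(1/(2*z)) = 1)
177*C(R(-1*(-5))) = 177*1 = 177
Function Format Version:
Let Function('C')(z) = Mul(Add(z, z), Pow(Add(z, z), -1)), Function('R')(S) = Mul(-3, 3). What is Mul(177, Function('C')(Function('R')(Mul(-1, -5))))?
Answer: 177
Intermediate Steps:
Function('R')(S) = -9
Function('C')(z) = 1 (Function('C')(z) = Mul(Mul(2, z), Pow(Mul(2, z), -1)) = Mul(Mul(2, z), Mul(Rational(1, 2), Pow(z, -1))) = 1)
Mul(177, Function('C')(Function('R')(Mul(-1, -5)))) = Mul(177, 1) = 177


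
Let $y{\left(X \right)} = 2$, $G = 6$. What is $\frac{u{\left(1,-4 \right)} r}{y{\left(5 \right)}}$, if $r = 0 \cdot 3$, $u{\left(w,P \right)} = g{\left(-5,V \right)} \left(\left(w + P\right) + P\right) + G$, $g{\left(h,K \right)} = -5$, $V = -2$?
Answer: $0$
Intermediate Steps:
$u{\left(w,P \right)} = 6 - 10 P - 5 w$ ($u{\left(w,P \right)} = - 5 \left(\left(w + P\right) + P\right) + 6 = - 5 \left(\left(P + w\right) + P\right) + 6 = - 5 \left(w + 2 P\right) + 6 = \left(- 10 P - 5 w\right) + 6 = 6 - 10 P - 5 w$)
$r = 0$
$\frac{u{\left(1,-4 \right)} r}{y{\left(5 \right)}} = \frac{\left(6 - -40 - 5\right) 0}{2} = \left(6 + 40 - 5\right) 0 \cdot \frac{1}{2} = 41 \cdot 0 \cdot \frac{1}{2} = 0 \cdot \frac{1}{2} = 0$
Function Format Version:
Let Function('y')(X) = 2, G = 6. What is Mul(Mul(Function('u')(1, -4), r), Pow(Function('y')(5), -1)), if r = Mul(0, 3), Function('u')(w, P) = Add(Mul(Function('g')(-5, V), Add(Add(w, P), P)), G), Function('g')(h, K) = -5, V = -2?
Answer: 0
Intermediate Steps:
Function('u')(w, P) = Add(6, Mul(-10, P), Mul(-5, w)) (Function('u')(w, P) = Add(Mul(-5, Add(Add(w, P), P)), 6) = Add(Mul(-5, Add(Add(P, w), P)), 6) = Add(Mul(-5, Add(w, Mul(2, P))), 6) = Add(Add(Mul(-10, P), Mul(-5, w)), 6) = Add(6, Mul(-10, P), Mul(-5, w)))
r = 0
Mul(Mul(Function('u')(1, -4), r), Pow(Function('y')(5), -1)) = Mul(Mul(Add(6, Mul(-10, -4), Mul(-5, 1)), 0), Pow(2, -1)) = Mul(Mul(Add(6, 40, -5), 0), Rational(1, 2)) = Mul(Mul(41, 0), Rational(1, 2)) = Mul(0, Rational(1, 2)) = 0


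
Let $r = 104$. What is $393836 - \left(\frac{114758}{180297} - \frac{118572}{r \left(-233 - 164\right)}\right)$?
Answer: $\frac{56379412501229}{143155818} \approx 3.9383 \cdot 10^{5}$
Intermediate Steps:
$393836 - \left(\frac{114758}{180297} - \frac{118572}{r \left(-233 - 164\right)}\right) = 393836 - \left(\frac{114758}{180297} - \frac{118572}{104 \left(-233 - 164\right)}\right) = 393836 - \left(114758 \cdot \frac{1}{180297} - \frac{118572}{104 \left(-397\right)}\right) = 393836 - \left(\frac{114758}{180297} - \frac{118572}{-41288}\right) = 393836 - \left(\frac{114758}{180297} - - \frac{29643}{10322}\right) = 393836 - \left(\frac{114758}{180297} + \frac{29643}{10322}\right) = 393836 - \frac{502236619}{143155818} = \frac{56379412501229}{143155818}$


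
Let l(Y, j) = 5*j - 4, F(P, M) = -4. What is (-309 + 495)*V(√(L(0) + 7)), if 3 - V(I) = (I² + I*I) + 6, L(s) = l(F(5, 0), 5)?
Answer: -10974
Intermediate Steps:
l(Y, j) = -4 + 5*j
L(s) = 21 (L(s) = -4 + 5*5 = -4 + 25 = 21)
V(I) = -3 - 2*I² (V(I) = 3 - ((I² + I*I) + 6) = 3 - ((I² + I²) + 6) = 3 - (2*I² + 6) = 3 - (6 + 2*I²) = 3 + (-6 - 2*I²) = -3 - 2*I²)
(-309 + 495)*V(√(L(0) + 7)) = (-309 + 495)*(-3 - 2*(√(21 + 7))²) = 186*(-3 - 2*(√28)²) = 186*(-3 - 2*(2*√7)²) = 186*(-3 - 2*28) = 186*(-3 - 56) = 186*(-59) = -10974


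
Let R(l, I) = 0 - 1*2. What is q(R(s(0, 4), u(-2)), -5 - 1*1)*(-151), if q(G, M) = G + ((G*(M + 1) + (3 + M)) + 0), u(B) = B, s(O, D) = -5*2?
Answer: -755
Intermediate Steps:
s(O, D) = -10
R(l, I) = -2 (R(l, I) = 0 - 2 = -2)
q(G, M) = 3 + G + M + G*(1 + M) (q(G, M) = G + ((G*(1 + M) + (3 + M)) + 0) = G + ((3 + M + G*(1 + M)) + 0) = G + (3 + M + G*(1 + M)) = 3 + G + M + G*(1 + M))
q(R(s(0, 4), u(-2)), -5 - 1*1)*(-151) = (3 + (-5 - 1*1) + 2*(-2) - 2*(-5 - 1*1))*(-151) = (3 + (-5 - 1) - 4 - 2*(-5 - 1))*(-151) = (3 - 6 - 4 - 2*(-6))*(-151) = (3 - 6 - 4 + 12)*(-151) = 5*(-151) = -755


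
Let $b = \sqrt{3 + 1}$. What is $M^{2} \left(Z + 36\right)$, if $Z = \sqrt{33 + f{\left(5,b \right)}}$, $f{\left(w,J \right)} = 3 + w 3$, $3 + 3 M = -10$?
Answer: $676 + \frac{169 \sqrt{51}}{9} \approx 810.1$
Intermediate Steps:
$M = - \frac{13}{3}$ ($M = -1 + \frac{1}{3} \left(-10\right) = -1 - \frac{10}{3} = - \frac{13}{3} \approx -4.3333$)
$b = 2$ ($b = \sqrt{4} = 2$)
$f{\left(w,J \right)} = 3 + 3 w$
$Z = \sqrt{51}$ ($Z = \sqrt{33 + \left(3 + 3 \cdot 5\right)} = \sqrt{33 + \left(3 + 15\right)} = \sqrt{33 + 18} = \sqrt{51} \approx 7.1414$)
$M^{2} \left(Z + 36\right) = \left(- \frac{13}{3}\right)^{2} \left(\sqrt{51} + 36\right) = \frac{169 \left(36 + \sqrt{51}\right)}{9} = 676 + \frac{169 \sqrt{51}}{9}$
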